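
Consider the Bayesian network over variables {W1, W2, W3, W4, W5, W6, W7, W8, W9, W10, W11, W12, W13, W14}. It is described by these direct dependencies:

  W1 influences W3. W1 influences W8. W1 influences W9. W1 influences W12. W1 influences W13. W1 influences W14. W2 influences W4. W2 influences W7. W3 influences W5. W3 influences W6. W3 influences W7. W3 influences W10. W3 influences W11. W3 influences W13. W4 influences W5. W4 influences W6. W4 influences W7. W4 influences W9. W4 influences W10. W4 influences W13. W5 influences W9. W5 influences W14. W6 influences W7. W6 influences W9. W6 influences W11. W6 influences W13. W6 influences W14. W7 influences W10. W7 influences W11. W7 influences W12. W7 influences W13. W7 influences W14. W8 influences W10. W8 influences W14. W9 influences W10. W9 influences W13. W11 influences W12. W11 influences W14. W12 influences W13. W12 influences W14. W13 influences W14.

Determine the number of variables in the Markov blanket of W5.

W5 has parents W3, W4.
W5 has children W9, W14.
For each child, the remaining parents (spouses of W5):
  W9: W1, W4, W6
  W14: W1, W6, W7, W8, W11, W12, W13
MB(W5) = {W1, W3, W4, W6, W7, W8, W9, W11, W12, W13, W14}, which has 11 nodes.

11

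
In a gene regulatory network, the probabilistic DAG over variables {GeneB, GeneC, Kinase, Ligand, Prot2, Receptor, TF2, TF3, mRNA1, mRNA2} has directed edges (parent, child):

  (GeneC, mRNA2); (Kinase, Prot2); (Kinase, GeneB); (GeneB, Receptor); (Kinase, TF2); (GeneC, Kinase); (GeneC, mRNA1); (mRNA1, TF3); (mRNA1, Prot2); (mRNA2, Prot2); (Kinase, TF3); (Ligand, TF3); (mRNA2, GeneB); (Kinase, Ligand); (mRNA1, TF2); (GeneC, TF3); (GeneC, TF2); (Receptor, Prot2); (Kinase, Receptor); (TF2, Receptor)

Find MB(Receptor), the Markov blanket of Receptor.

Parents of Receptor: GeneB, Kinase, TF2.
Receptor's children: Prot2.
For each child, the remaining parents (spouses of Receptor):
  Prot2's other parents are Kinase, mRNA1, mRNA2.
MB(Receptor) = {GeneB, Kinase, Prot2, TF2, mRNA1, mRNA2}.

{GeneB, Kinase, Prot2, TF2, mRNA1, mRNA2}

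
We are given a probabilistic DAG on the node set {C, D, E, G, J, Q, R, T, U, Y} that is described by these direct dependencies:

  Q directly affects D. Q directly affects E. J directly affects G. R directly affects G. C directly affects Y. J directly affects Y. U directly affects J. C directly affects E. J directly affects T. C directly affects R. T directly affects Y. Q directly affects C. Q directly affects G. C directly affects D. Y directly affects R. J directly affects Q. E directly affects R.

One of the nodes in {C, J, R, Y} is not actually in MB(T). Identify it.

R

Recall MB(v) = parents ∪ children ∪ spouses, where spouses are the other parents of v's children.
T's parents: J.
Children of T: Y.
For each child, the remaining parents (spouses of T):
  Y also has parents C, J.
MB(T) = {C, J, Y}.
R is neither a parent, child, nor co-parent of T, so it does not belong.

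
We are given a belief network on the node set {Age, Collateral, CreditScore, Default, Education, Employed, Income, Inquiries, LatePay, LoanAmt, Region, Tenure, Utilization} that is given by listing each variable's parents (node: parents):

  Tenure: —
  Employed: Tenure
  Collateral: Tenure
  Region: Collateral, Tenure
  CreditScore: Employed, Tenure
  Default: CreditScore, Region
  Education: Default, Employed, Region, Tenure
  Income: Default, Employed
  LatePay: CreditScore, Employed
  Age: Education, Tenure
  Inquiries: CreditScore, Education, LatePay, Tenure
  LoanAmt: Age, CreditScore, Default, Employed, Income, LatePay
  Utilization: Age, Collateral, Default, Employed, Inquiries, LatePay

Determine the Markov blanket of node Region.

{Collateral, CreditScore, Default, Education, Employed, Tenure}

Children of Region: Default, Education.
Parents of Region: Collateral, Tenure.
Other parents of Region's children:
  parents(Default) \ {Region} = {CreditScore}.
  Education also has parents Default, Employed, Tenure.
Taking the union gives {Collateral, CreditScore, Default, Education, Employed, Tenure}.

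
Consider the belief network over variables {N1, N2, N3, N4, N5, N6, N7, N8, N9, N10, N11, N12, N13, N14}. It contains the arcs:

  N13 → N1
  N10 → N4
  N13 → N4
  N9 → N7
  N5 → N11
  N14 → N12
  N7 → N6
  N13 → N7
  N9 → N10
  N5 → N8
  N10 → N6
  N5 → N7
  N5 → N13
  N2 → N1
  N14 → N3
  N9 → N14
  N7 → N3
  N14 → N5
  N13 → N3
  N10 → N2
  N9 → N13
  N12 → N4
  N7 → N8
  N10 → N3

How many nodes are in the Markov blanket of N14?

A node's Markov blanket = Pa ∪ Ch ∪ (parents of Ch other than the node itself).
Ch(N14) = {N3, N5, N12}.
N14 has parent N9.
For each child, the remaining parents (spouses of N14):
  N5: —
  N12: —
  N3: N7, N10, N13
MB(N14) = {N3, N5, N7, N9, N10, N12, N13}, which has 7 nodes.

7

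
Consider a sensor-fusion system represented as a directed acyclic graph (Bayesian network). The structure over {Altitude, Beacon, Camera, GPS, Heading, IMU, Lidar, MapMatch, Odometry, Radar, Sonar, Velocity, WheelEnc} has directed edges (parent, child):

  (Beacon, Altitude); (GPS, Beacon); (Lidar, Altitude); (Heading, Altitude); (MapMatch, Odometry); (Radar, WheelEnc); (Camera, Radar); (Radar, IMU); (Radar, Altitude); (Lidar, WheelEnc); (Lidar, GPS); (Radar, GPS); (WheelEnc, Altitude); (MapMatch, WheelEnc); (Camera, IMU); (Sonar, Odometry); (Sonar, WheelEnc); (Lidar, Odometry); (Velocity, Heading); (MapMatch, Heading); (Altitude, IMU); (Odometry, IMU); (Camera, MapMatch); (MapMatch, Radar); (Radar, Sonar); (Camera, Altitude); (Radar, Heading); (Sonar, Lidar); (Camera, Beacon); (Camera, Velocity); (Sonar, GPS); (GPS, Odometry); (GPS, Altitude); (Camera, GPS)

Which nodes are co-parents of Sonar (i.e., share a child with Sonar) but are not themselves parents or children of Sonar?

Children of Sonar: GPS, Lidar, Odometry, WheelEnc.
  Lidar: —
  WheelEnc: Lidar, MapMatch, Radar
  GPS: Camera, Lidar, Radar
  Odometry: GPS, Lidar, MapMatch
Excluding nodes already adjacent to Sonar (GPS, Lidar, Odometry, Radar, WheelEnc), the co-parent-only contribution is {Camera, MapMatch}.

{Camera, MapMatch}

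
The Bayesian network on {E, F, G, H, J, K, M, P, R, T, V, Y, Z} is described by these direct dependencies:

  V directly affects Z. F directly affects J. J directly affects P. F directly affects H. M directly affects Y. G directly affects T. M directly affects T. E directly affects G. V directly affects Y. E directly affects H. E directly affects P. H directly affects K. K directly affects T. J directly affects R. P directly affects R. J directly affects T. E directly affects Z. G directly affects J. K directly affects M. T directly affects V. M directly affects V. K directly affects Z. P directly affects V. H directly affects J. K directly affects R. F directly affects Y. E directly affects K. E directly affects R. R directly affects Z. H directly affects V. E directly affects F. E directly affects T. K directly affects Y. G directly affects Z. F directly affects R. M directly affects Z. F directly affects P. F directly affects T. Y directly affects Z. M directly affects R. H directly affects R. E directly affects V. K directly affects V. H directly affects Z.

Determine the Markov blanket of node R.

A node's Markov blanket = Pa ∪ Ch ∪ (parents of Ch other than the node itself).
Parents of R: E, F, H, J, K, M, P.
Ch(R) = {Z}.
Co-parents of R (other parents of its children):
  parents(Z) \ {R} = {E, G, H, K, M, V, Y}.
Union: {E, F, H, J, K, M, P} ∪ {Z} ∪ {E, G, H, K, M, V, Y} = {E, F, G, H, J, K, M, P, V, Y, Z}.

{E, F, G, H, J, K, M, P, V, Y, Z}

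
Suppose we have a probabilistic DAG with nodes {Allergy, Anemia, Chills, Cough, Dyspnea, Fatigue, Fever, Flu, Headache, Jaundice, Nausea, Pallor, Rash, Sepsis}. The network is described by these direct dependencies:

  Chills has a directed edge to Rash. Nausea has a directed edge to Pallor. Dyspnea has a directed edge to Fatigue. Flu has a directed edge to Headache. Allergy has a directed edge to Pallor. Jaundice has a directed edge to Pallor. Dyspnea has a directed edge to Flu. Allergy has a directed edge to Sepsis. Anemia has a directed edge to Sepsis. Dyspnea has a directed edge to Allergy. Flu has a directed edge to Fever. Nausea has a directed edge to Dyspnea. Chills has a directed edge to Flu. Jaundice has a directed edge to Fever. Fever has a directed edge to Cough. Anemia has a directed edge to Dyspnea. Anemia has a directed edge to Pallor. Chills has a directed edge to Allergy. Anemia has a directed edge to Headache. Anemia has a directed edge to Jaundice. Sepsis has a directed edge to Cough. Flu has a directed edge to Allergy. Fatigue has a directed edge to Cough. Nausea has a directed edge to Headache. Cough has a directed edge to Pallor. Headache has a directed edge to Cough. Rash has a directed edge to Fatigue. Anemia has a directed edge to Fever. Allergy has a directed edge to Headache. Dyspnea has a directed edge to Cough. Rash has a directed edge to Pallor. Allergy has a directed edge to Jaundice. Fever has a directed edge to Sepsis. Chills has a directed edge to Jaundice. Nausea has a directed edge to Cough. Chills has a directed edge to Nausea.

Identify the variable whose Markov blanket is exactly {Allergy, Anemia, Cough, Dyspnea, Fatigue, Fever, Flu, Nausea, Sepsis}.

The target node must have every member of {Allergy, Anemia, Cough, Dyspnea, Fatigue, Fever, Flu, Nausea, Sepsis} as a parent, child, or co-parent, and no others.
Parents of Headache: Allergy, Anemia, Flu, Nausea; children: Cough; co-parents: Dyspnea, Fatigue, Fever, Nausea, Sepsis.
These exactly cover the given set, so the node is Headache.

Headache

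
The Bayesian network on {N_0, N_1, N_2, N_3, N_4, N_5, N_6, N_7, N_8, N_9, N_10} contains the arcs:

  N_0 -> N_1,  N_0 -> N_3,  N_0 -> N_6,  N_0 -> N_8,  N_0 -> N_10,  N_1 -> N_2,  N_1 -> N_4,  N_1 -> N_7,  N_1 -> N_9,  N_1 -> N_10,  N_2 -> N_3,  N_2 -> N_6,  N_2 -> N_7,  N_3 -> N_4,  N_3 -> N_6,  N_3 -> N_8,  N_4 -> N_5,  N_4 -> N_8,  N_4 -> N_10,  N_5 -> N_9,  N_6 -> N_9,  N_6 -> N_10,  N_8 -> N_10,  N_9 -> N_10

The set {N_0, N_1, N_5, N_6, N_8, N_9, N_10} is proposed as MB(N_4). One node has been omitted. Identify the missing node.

A node's Markov blanket = Pa ∪ Ch ∪ (parents of Ch other than the node itself).
N_4's children: N_5, N_8, N_10.
N_4's parents: N_1, N_3.
Co-parents of N_4 (other parents of its children):
  N_5 has no other parent.
  N_8's other parents are N_0, N_3.
  parents(N_10) \ {N_4} = {N_0, N_1, N_6, N_8, N_9}.
MB(N_4) = {N_0, N_1, N_3, N_5, N_6, N_8, N_9, N_10}.
Comparing with the claimed set, N_3 is missing.

N_3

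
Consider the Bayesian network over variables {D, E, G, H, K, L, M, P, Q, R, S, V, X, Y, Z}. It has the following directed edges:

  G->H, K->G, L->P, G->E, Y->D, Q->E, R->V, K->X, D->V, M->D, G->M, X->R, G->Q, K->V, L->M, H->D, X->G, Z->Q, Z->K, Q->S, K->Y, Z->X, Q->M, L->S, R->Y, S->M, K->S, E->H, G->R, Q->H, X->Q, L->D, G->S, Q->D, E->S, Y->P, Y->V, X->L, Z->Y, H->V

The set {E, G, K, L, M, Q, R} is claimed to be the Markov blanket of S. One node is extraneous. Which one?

The Markov blanket of a node is its parents, its children, and the other parents of its children.
S's children: M.
Parents of S: E, G, K, L, Q.
Other parents of S's children:
  M: G, L, Q
MB(S) = {E, G, K, L, M, Q}.
R is neither a parent, child, nor co-parent of S, so it does not belong.

R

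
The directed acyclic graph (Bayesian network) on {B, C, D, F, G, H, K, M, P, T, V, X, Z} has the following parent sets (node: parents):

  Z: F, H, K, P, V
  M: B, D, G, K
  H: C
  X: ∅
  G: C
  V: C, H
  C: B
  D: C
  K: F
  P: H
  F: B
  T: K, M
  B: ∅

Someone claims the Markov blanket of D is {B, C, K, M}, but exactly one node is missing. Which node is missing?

Parents of D: C.
Children of D: M.
Other parents of D's children:
  M's other parents are B, G, K.
MB(D) = {B, C, G, K, M}.
Comparing with the claimed set, G is missing.

G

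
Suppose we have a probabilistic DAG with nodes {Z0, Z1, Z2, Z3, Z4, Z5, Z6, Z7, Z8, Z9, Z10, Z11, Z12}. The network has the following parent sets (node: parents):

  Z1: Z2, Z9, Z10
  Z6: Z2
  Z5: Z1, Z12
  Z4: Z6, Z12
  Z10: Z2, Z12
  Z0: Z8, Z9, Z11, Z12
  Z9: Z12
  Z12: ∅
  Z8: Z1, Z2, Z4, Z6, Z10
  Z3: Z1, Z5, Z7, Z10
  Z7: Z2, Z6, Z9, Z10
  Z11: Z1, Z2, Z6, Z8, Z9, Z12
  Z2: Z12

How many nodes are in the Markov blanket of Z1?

11

A node's Markov blanket = Pa ∪ Ch ∪ (parents of Ch other than the node itself).
Z1 has children Z3, Z5, Z8, Z11.
Parents of Z1: Z2, Z9, Z10.
For each child, the remaining parents (spouses of Z1):
  Z8 also has parents Z2, Z4, Z6, Z10.
  Z11's other parents are Z2, Z6, Z8, Z9, Z12.
  Z5 also has parent Z12.
  Z3's other parents are Z5, Z7, Z10.
MB(Z1) = {Z2, Z3, Z4, Z5, Z6, Z7, Z8, Z9, Z10, Z11, Z12}, which has 11 nodes.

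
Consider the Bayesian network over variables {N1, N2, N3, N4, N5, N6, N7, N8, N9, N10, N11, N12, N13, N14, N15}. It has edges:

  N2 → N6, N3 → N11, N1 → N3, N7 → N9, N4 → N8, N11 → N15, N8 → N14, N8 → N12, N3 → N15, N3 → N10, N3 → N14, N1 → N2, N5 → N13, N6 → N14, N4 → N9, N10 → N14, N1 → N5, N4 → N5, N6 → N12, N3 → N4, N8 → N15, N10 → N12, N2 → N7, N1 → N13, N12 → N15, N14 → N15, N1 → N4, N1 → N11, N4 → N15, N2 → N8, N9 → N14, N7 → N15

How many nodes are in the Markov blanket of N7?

9

The Markov blanket of a node is its parents, its children, and the other parents of its children.
Pa(N7) = {N2}.
N7's children: N9, N15.
For each child, the remaining parents (spouses of N7):
  parents(N9) \ {N7} = {N4}.
  N15 also has parents N3, N4, N8, N11, N12, N14.
MB(N7) = {N2, N3, N4, N8, N9, N11, N12, N14, N15}, which has 9 nodes.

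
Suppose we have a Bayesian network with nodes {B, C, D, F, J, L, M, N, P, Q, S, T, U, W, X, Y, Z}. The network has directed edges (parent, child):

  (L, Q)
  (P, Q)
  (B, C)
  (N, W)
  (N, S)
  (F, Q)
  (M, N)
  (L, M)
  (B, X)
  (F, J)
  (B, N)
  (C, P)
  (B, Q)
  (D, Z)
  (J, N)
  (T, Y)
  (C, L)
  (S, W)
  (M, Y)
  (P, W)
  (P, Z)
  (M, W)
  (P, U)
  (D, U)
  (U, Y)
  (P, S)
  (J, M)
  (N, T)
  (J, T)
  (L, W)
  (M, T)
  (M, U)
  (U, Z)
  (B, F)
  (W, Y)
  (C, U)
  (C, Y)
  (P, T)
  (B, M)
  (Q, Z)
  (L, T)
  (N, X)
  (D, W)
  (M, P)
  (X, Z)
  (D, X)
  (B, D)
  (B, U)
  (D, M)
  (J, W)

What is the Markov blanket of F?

{B, J, L, P, Q}

A node's Markov blanket = Pa ∪ Ch ∪ (parents of Ch other than the node itself).
Parents of F: B.
F has children J, Q.
Other parents of F's children:
  J has no other parent.
  parents(Q) \ {F} = {B, L, P}.
Taking the union gives {B, J, L, P, Q}.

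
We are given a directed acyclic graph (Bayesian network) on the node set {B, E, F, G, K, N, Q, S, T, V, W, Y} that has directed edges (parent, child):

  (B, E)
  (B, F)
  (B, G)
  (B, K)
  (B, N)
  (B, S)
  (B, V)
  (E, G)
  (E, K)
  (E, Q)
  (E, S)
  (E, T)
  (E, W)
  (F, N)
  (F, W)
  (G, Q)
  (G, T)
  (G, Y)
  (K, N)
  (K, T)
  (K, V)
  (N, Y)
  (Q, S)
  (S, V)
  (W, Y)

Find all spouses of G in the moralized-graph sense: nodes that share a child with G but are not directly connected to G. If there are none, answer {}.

{K, N, W}

Children of G: Q, T, Y.
  Q's other parent is E.
  T's other parents are E, K.
  parents(Y) \ {G} = {N, W}.
Excluding nodes already adjacent to G (B, E, Q, T, Y), the co-parent-only contribution is {K, N, W}.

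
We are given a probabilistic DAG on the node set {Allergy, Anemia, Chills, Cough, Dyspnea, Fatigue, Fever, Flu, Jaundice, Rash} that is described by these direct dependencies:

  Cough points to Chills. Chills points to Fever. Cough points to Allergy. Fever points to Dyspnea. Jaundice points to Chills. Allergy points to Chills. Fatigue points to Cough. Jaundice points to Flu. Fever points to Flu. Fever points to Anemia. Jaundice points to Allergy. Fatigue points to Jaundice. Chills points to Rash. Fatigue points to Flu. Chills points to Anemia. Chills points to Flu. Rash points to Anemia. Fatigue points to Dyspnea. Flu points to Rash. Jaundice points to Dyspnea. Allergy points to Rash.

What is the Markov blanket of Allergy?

{Chills, Cough, Flu, Jaundice, Rash}

Parents of Allergy: Cough, Jaundice.
Ch(Allergy) = {Chills, Rash}.
Parents of each child, excluding Allergy:
  Chills: Cough, Jaundice
  Rash: Chills, Flu
Union: {Cough, Jaundice} ∪ {Chills, Rash} ∪ {Chills, Cough, Flu, Jaundice} = {Chills, Cough, Flu, Jaundice, Rash}.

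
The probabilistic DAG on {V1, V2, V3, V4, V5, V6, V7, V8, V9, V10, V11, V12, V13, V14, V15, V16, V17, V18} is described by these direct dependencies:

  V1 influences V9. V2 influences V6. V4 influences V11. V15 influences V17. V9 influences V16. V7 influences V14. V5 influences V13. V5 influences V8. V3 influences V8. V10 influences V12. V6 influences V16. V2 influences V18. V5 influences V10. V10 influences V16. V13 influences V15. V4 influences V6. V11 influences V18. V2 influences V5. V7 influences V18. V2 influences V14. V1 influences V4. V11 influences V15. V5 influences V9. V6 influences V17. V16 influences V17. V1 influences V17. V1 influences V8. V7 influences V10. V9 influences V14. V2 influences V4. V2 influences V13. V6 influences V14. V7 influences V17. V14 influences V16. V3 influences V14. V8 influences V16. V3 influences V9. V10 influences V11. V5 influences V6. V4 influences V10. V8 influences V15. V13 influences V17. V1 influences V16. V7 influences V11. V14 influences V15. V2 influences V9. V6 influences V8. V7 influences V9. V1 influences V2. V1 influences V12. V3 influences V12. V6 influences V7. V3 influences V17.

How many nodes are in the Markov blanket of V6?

Recall MB(v) = parents ∪ children ∪ spouses, where spouses are the other parents of v's children.
V6 has children V7, V8, V14, V16, V17.
Parents of V6: V2, V4, V5.
For each child, the remaining parents (spouses of V6):
  V7 has no other parent.
  parents(V8) \ {V6} = {V1, V3, V5}.
  parents(V14) \ {V6} = {V2, V3, V7, V9}.
  V16 also has parents V1, V8, V9, V10, V14.
  V17 also has parents V1, V3, V7, V13, V15, V16.
MB(V6) = {V1, V2, V3, V4, V5, V7, V8, V9, V10, V13, V14, V15, V16, V17}, which has 14 nodes.

14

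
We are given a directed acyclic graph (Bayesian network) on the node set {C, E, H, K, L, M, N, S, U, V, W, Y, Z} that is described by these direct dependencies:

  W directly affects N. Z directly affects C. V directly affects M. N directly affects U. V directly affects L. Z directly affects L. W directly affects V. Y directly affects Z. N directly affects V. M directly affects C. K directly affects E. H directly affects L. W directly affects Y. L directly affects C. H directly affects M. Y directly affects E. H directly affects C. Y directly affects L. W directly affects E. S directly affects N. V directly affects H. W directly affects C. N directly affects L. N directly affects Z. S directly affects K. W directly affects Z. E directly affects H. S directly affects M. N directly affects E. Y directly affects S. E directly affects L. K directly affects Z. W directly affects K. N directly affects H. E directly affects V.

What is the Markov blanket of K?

Pa(K) = {S, W}.
Ch(K) = {E, Z}.
Parents of each child, excluding K:
  E: N, W, Y
  Z: N, W, Y
MB(K) = {E, N, S, W, Y, Z}.

{E, N, S, W, Y, Z}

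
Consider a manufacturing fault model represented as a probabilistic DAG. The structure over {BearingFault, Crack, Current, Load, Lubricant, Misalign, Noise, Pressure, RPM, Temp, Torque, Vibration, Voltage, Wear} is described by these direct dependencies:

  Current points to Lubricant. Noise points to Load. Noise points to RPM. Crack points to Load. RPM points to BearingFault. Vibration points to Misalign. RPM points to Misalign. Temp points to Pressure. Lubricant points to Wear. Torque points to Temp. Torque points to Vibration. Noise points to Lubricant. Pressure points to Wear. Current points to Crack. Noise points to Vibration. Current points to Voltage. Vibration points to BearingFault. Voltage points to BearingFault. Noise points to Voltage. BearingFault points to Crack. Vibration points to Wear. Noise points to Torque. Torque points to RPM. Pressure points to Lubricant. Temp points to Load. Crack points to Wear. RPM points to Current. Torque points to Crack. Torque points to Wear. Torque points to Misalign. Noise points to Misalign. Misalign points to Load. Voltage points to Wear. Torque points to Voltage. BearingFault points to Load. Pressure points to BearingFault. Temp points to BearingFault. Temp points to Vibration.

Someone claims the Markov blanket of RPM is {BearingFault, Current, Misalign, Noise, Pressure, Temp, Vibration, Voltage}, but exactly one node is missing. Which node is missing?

Torque

RPM's parents: Noise, Torque.
RPM has children BearingFault, Current, Misalign.
Parents of each child, excluding RPM:
  Current: no additional parents.
  BearingFault's other parents are Pressure, Temp, Vibration, Voltage.
  parents(Misalign) \ {RPM} = {Noise, Torque, Vibration}.
MB(RPM) = {BearingFault, Current, Misalign, Noise, Pressure, Temp, Torque, Vibration, Voltage}.
Comparing with the claimed set, Torque is missing.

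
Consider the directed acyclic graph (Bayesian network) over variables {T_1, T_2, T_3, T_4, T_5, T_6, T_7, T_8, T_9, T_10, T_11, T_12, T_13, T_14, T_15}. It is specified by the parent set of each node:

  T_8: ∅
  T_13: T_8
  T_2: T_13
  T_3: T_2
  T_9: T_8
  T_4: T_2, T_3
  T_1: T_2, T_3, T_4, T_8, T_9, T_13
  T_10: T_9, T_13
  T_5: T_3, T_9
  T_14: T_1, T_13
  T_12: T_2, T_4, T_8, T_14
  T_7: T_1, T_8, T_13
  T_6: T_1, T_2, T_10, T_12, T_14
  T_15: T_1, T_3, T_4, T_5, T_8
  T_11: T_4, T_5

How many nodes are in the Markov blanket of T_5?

Ch(T_5) = {T_11, T_15}.
Pa(T_5) = {T_3, T_9}.
Parents of each child, excluding T_5:
  T_15 also has parents T_1, T_3, T_4, T_8.
  parents(T_11) \ {T_5} = {T_4}.
MB(T_5) = {T_1, T_3, T_4, T_8, T_9, T_11, T_15}, which has 7 nodes.

7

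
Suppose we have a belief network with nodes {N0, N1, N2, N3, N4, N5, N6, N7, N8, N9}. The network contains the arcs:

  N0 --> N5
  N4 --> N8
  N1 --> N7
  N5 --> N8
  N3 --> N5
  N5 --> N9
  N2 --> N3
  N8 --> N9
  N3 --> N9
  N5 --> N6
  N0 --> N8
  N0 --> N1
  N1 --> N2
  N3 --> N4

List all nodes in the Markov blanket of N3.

The Markov blanket of a node is its parents, its children, and the other parents of its children.
N3 has parent N2.
Children of N3: N4, N5, N9.
Other parents of N3's children:
  N4: —
  N5: N0
  N9: N5, N8
Union: {N2} ∪ {N4, N5, N9} ∪ {N0, N5, N8} = {N0, N2, N4, N5, N8, N9}.

{N0, N2, N4, N5, N8, N9}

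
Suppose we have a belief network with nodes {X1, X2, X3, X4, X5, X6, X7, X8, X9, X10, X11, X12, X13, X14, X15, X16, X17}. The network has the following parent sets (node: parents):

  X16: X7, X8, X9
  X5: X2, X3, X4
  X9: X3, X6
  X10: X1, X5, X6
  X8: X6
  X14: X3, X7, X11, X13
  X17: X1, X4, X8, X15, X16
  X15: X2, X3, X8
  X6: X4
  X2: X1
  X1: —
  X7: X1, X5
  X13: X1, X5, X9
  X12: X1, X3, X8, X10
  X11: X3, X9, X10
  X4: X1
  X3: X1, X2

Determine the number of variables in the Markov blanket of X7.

9

Recall MB(v) = parents ∪ children ∪ spouses, where spouses are the other parents of v's children.
X7's parents: X1, X5.
X7's children: X14, X16.
Other parents of X7's children:
  parents(X14) \ {X7} = {X3, X11, X13}.
  X16's other parents are X8, X9.
MB(X7) = {X1, X3, X5, X8, X9, X11, X13, X14, X16}, which has 9 nodes.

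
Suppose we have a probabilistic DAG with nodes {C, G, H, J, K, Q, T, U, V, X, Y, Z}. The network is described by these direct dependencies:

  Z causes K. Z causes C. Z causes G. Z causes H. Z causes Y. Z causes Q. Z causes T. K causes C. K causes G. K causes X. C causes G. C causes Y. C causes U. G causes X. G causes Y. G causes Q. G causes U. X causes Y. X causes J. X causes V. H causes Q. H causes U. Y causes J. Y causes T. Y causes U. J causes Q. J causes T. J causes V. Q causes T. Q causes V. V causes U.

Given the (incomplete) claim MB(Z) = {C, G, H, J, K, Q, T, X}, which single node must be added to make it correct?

Y

Z has no parents.
Ch(Z) = {C, G, H, K, Q, T, Y}.
Other parents of Z's children:
  K has no other parent.
  C's other parent is K.
  G also has parents C, K.
  H has no other parent.
  Y also has parents C, G, X.
  parents(Q) \ {Z} = {G, H, J}.
  parents(T) \ {Z} = {J, Q, Y}.
MB(Z) = {C, G, H, J, K, Q, T, X, Y}.
Comparing with the claimed set, Y is missing.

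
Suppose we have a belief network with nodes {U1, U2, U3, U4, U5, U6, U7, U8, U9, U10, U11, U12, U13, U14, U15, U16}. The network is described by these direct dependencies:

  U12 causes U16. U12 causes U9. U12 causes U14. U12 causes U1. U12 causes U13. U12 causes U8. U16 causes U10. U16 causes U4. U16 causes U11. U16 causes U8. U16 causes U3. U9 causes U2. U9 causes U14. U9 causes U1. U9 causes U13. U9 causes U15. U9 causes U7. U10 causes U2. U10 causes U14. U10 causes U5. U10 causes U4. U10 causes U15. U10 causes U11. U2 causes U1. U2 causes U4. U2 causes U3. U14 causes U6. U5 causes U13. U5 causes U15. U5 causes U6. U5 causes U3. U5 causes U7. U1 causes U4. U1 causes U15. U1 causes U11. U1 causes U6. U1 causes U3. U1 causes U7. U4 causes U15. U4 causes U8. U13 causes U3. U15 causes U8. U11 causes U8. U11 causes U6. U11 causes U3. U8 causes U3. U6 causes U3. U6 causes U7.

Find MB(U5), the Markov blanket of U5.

U5's parents: U10.
Ch(U5) = {U3, U6, U7, U13, U15}.
For each child, the remaining parents (spouses of U5):
  parents(U13) \ {U5} = {U9, U12}.
  U15's other parents are U1, U4, U9, U10.
  parents(U6) \ {U5} = {U1, U11, U14}.
  U3 also has parents U1, U2, U6, U8, U11, U13, U16.
  parents(U7) \ {U5} = {U1, U6, U9}.
MB(U5) = {U1, U2, U3, U4, U6, U7, U8, U9, U10, U11, U12, U13, U14, U15, U16}.

{U1, U2, U3, U4, U6, U7, U8, U9, U10, U11, U12, U13, U14, U15, U16}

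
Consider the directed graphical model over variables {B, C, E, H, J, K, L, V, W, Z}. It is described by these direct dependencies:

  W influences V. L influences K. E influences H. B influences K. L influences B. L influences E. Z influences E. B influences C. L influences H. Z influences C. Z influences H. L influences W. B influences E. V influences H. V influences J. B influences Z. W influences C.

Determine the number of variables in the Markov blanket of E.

Recall MB(v) = parents ∪ children ∪ spouses, where spouses are the other parents of v's children.
E's parents: B, L, Z.
Children of E: H.
Parents of each child, excluding E:
  H's other parents are L, V, Z.
MB(E) = {B, H, L, V, Z}, which has 5 nodes.

5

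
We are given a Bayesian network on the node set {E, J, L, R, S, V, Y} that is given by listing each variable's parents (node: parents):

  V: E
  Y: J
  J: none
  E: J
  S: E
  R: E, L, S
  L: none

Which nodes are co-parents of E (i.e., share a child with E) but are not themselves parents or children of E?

Children of E: R, S, V.
  S: no additional parents.
  V has no other parent.
  R also has parents L, S.
Excluding nodes already adjacent to E (J, R, S, V), the co-parent-only contribution is {L}.

{L}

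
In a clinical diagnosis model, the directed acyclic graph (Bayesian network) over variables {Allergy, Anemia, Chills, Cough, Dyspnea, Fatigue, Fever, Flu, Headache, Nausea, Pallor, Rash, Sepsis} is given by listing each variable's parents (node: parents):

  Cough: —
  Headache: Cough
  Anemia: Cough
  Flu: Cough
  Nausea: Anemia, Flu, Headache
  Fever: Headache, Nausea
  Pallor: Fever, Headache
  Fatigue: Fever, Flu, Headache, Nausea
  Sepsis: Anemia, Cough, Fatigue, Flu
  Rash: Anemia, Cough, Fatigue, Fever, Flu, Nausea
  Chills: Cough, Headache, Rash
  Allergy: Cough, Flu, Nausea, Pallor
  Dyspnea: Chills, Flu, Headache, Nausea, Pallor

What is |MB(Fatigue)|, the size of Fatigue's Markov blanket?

8

Recall MB(v) = parents ∪ children ∪ spouses, where spouses are the other parents of v's children.
Pa(Fatigue) = {Fever, Flu, Headache, Nausea}.
Fatigue's children: Rash, Sepsis.
Parents of each child, excluding Fatigue:
  Sepsis also has parents Anemia, Cough, Flu.
  parents(Rash) \ {Fatigue} = {Anemia, Cough, Fever, Flu, Nausea}.
MB(Fatigue) = {Anemia, Cough, Fever, Flu, Headache, Nausea, Rash, Sepsis}, which has 8 nodes.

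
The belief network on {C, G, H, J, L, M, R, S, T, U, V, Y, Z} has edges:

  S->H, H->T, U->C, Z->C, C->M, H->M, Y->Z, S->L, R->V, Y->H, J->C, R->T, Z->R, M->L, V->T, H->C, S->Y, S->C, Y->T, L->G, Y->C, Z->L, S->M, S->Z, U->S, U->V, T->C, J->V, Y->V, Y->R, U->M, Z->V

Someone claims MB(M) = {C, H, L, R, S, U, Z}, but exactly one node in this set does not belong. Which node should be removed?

R

Pa(M) = {C, H, S, U}.
Children of M: L.
Parents of each child, excluding M:
  L: S, Z
MB(M) = {C, H, L, S, U, Z}.
R is neither a parent, child, nor co-parent of M, so it does not belong.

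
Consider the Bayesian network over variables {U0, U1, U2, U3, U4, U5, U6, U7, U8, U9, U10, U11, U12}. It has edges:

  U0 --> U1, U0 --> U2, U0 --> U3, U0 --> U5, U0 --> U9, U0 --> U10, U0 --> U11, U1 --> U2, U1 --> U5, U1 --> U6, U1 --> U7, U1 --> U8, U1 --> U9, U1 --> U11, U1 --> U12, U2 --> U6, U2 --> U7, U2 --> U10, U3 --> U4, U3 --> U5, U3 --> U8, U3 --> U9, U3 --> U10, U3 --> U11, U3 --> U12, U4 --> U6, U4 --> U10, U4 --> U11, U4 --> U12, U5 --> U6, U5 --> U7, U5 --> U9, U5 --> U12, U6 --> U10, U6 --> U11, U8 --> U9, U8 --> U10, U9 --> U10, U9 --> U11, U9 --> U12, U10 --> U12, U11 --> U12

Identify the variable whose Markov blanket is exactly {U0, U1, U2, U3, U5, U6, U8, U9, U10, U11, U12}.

U4

The target node must have every member of {U0, U1, U2, U3, U5, U6, U8, U9, U10, U11, U12} as a parent, child, or co-parent, and no others.
Parents of U4: U3; children: U6, U10, U11, U12; co-parents: U0, U1, U2, U3, U5, U6, U8, U9, U10, U11.
These exactly cover the given set, so the node is U4.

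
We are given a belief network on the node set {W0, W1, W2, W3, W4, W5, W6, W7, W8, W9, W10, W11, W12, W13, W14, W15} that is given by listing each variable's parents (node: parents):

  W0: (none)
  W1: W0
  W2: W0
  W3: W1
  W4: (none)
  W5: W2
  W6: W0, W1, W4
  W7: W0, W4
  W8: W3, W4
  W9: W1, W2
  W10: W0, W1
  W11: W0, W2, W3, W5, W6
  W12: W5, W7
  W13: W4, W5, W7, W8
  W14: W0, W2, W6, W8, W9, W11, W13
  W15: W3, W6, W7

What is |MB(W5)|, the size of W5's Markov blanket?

10

W5's parents: W2.
W5's children: W11, W12, W13.
Parents of each child, excluding W5:
  W11: W0, W2, W3, W6
  W12: W7
  W13: W4, W7, W8
MB(W5) = {W0, W2, W3, W4, W6, W7, W8, W11, W12, W13}, which has 10 nodes.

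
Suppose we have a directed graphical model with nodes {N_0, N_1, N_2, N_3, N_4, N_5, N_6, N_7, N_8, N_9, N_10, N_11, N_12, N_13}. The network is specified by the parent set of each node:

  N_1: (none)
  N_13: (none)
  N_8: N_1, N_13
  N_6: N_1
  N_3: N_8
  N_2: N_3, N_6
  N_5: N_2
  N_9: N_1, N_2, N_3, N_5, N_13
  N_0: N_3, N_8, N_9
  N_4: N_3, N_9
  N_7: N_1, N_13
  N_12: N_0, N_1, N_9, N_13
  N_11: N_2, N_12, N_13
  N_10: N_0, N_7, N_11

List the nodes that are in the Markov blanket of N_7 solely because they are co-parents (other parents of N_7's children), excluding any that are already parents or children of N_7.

Children of N_7: N_10.
  parents(N_10) \ {N_7} = {N_0, N_11}.
Excluding nodes already adjacent to N_7 (N_1, N_10, N_13), the co-parent-only contribution is {N_0, N_11}.

{N_0, N_11}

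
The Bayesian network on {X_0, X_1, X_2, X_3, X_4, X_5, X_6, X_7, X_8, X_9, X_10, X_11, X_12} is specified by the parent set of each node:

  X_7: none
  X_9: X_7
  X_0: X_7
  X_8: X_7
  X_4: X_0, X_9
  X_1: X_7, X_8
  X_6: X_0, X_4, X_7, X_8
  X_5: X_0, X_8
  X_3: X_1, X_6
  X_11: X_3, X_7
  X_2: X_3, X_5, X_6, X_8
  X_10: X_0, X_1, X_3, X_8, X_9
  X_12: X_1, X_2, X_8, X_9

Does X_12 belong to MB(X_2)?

X_12 is a child of X_2.
So X_12 ∈ MB(X_2).

Yes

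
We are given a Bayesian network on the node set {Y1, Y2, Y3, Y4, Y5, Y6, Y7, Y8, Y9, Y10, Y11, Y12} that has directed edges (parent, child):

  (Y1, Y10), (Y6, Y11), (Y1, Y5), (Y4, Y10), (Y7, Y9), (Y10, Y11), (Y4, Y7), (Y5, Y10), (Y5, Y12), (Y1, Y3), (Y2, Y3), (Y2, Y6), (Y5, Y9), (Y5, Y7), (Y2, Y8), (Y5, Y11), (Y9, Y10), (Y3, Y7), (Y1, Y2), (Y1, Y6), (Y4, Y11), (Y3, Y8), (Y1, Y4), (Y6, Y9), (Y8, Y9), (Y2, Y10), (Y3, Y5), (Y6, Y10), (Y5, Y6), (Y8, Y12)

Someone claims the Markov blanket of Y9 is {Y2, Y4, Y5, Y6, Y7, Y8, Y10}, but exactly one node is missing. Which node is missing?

Y9's parents: Y5, Y6, Y7, Y8.
Y9's children: Y10.
For each child, the remaining parents (spouses of Y9):
  Y10 also has parents Y1, Y2, Y4, Y5, Y6.
MB(Y9) = {Y1, Y2, Y4, Y5, Y6, Y7, Y8, Y10}.
Comparing with the claimed set, Y1 is missing.

Y1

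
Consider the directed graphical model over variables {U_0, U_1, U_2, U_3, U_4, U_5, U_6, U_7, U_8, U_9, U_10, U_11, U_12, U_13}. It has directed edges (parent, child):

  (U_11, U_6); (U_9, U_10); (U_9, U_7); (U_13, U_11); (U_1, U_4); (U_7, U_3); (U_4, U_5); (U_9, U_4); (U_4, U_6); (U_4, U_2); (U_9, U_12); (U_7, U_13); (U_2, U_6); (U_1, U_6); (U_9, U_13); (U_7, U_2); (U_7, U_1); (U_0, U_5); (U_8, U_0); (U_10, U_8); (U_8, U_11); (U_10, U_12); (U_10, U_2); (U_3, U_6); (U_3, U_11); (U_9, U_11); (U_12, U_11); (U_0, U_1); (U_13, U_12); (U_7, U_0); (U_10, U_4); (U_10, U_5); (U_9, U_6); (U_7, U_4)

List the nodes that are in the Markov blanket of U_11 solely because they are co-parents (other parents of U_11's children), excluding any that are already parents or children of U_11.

Children of U_11: U_6.
  U_6's other parents are U_1, U_2, U_3, U_4, U_9.
Excluding nodes already adjacent to U_11 (U_3, U_6, U_8, U_9, U_12, U_13), the co-parent-only contribution is {U_1, U_2, U_4}.

{U_1, U_2, U_4}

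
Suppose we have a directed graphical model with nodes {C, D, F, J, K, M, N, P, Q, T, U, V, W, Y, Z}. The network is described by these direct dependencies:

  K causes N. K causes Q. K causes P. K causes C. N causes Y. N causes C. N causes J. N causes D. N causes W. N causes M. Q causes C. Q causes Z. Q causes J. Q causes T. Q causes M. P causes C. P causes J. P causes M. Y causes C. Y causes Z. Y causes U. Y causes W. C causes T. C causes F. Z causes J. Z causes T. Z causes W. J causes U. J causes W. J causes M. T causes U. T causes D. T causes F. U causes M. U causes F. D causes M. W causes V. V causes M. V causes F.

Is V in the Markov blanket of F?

Yes

V is a parent of F.
So V ∈ MB(F).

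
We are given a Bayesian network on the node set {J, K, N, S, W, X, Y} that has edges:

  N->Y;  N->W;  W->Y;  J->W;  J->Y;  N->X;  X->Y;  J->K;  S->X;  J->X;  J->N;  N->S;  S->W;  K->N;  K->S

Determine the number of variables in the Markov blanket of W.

The Markov blanket of a node is its parents, its children, and the other parents of its children.
W's children: Y.
Parents of W: J, N, S.
For each child, the remaining parents (spouses of W):
  Y also has parents J, N, X.
MB(W) = {J, N, S, X, Y}, which has 5 nodes.

5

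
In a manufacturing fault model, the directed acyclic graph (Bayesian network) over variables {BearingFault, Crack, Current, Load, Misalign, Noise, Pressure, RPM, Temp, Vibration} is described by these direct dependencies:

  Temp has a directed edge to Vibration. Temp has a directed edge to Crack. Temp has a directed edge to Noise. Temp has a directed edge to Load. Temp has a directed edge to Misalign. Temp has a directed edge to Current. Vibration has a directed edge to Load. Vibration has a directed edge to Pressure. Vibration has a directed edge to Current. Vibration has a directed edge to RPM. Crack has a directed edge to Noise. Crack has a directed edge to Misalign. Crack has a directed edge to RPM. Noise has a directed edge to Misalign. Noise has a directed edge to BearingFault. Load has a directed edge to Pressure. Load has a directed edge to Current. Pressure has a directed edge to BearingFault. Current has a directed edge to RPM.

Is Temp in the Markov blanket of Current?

Temp is a parent of Current.
So Temp ∈ MB(Current).

Yes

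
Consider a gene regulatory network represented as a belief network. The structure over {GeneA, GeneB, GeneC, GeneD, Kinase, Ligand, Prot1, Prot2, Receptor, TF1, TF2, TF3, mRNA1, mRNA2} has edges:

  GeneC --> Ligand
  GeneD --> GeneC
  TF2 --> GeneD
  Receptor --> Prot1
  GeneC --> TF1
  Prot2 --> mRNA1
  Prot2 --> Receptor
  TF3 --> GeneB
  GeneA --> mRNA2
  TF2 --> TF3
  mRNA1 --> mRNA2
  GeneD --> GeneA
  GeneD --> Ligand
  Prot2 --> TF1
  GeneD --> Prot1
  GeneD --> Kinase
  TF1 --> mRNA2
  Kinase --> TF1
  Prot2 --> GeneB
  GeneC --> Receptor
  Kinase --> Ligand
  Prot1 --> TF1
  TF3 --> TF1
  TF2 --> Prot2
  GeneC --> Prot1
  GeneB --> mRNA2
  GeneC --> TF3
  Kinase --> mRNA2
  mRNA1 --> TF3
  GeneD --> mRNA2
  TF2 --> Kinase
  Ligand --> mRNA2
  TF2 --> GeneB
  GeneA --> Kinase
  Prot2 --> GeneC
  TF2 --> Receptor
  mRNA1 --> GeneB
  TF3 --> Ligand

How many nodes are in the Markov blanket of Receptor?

5

Parents of Receptor: GeneC, Prot2, TF2.
Receptor has child Prot1.
Parents of each child, excluding Receptor:
  parents(Prot1) \ {Receptor} = {GeneC, GeneD}.
MB(Receptor) = {GeneC, GeneD, Prot1, Prot2, TF2}, which has 5 nodes.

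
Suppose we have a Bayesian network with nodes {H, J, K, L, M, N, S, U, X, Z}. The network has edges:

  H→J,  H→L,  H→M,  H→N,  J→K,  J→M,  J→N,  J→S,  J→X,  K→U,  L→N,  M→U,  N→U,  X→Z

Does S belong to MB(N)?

A node's Markov blanket = Pa ∪ Ch ∪ (parents of Ch other than the node itself).
N has child U.
Parents of N: H, J, L.
For each child, the remaining parents (spouses of N):
  U: K, M
MB(N) = {H, J, K, L, M, U}; S is not in this set.

No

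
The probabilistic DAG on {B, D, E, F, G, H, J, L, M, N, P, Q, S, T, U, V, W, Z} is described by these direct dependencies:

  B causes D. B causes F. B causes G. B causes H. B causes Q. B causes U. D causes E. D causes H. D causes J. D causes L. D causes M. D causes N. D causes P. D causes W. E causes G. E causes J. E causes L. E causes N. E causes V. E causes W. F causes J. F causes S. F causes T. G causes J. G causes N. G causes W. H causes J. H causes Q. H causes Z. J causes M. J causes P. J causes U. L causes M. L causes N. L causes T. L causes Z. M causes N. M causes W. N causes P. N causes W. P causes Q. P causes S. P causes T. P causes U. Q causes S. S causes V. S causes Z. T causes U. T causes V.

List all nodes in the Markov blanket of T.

By definition, MB(T) is built from T's parents, T's children, and the co-parents of T.
Parents of T: F, L, P.
Ch(T) = {U, V}.
Parents of each child, excluding T:
  parents(U) \ {T} = {B, J, P}.
  V's other parents are E, S.
Taking the union gives {B, E, F, J, L, P, S, U, V}.

{B, E, F, J, L, P, S, U, V}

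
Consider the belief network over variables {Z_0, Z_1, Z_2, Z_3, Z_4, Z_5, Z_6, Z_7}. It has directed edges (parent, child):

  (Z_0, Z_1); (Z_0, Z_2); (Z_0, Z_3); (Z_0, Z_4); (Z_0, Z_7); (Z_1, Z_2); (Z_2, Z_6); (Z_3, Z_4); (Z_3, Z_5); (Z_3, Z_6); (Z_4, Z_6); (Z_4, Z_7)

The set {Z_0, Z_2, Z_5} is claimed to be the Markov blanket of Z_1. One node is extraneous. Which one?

A node's Markov blanket = Pa ∪ Ch ∪ (parents of Ch other than the node itself).
Pa(Z_1) = {Z_0}.
Z_1 has child Z_2.
For each child, the remaining parents (spouses of Z_1):
  parents(Z_2) \ {Z_1} = {Z_0}.
MB(Z_1) = {Z_0, Z_2}.
Z_5 is neither a parent, child, nor co-parent of Z_1, so it does not belong.

Z_5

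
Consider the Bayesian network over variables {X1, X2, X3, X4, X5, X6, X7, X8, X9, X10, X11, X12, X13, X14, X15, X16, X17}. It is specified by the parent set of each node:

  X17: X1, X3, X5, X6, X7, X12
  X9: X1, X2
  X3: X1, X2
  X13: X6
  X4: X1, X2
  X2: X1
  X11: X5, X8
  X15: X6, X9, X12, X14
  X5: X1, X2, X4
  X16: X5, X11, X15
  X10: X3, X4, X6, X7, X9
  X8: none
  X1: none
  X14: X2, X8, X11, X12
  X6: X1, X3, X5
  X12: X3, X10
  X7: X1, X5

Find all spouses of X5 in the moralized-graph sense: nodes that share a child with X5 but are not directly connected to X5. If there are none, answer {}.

Children of X5: X6, X7, X11, X16, X17.
  X6's other parents are X1, X3.
  X7's other parent is X1.
  parents(X11) \ {X5} = {X8}.
  parents(X16) \ {X5} = {X11, X15}.
  X17 also has parents X1, X3, X6, X7, X12.
Excluding nodes already adjacent to X5 (X1, X2, X4, X6, X7, X11, X16, X17), the co-parent-only contribution is {X3, X8, X12, X15}.

{X3, X8, X12, X15}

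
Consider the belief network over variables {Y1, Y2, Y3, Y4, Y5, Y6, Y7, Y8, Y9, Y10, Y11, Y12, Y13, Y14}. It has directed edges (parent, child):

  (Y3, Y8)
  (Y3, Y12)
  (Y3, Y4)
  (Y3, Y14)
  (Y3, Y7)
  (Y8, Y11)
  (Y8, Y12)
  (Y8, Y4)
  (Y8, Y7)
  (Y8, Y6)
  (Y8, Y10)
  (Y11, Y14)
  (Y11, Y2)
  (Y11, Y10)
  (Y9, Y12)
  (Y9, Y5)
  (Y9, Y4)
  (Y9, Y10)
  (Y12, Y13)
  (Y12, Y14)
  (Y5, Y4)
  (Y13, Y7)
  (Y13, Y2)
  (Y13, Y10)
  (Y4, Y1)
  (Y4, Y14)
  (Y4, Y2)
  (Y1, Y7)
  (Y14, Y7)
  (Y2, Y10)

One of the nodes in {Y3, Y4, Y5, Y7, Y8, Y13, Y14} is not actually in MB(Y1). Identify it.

Recall MB(v) = parents ∪ children ∪ spouses, where spouses are the other parents of v's children.
Y1's children: Y7.
Parents of Y1: Y4.
Co-parents of Y1 (other parents of its children):
  Y7: Y3, Y8, Y13, Y14
MB(Y1) = {Y3, Y4, Y7, Y8, Y13, Y14}.
Y5 is neither a parent, child, nor co-parent of Y1, so it does not belong.

Y5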